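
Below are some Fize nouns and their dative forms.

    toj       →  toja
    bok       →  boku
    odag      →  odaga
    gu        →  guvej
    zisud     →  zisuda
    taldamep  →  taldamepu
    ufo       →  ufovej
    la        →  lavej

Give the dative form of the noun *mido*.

The suffix is conditioned by the final sound: -u when the stem ends in a voiceless consonant (*bok*, *taldamep*); -a when the stem ends in a voiced consonant (*toj*, *odag*, *zisud*); -vej when the stem ends in a vowel (*gu*, *ufo*, *la*).
Since the final sound of *mido* is /o/ (a vowel), it takes -vej, giving *midovej*.

midovej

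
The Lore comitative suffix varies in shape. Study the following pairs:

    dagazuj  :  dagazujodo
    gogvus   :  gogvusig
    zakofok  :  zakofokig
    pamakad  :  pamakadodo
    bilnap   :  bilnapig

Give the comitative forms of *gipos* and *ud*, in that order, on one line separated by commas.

giposig, udodo

The pattern is voicing of the final consonant: -ig when the stem ends in a voiceless consonant (*gogvus*, *zakofok*, *bilnap*); -odo when the stem ends in a voiced consonant (*dagazuj*, *pamakad*).
Since the final consonant of *gipos* is /s/ (voiceless), it takes -ig, giving *giposig*.
Since the final consonant of *ud* is /d/ (voiced), it takes -odo, giving *udodo*.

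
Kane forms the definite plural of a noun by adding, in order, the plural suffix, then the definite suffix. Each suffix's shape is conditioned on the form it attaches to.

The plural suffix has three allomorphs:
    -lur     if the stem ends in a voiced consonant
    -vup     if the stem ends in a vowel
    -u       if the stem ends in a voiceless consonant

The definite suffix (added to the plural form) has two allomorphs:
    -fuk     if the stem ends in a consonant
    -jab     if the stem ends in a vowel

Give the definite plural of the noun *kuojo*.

kuojovupfuk

The final sound of *kuojo* is /o/, which is a vowel, so the plural suffix is -vup, giving *kuojovup*.
The plural form *kuojovup*: final sound = /p/, a consonant → -fuk → *kuojovupfuk*.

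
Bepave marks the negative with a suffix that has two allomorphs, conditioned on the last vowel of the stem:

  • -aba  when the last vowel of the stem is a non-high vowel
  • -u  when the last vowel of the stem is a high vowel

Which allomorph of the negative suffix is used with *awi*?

-u

*awi*: last vowel = /i/, a high vowel → -u.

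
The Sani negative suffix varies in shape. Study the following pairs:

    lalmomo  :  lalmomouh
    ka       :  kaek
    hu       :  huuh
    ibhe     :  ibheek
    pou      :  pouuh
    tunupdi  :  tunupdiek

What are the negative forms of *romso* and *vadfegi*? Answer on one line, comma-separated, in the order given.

romsouh, vadfegiek

The pattern is rounding harmony: -uh when the last vowel of the stem is a rounded vowel (*lalmomo*, *hu*, *pou*); -ek when the last vowel of the stem is an unrounded vowel (*ka*, *ibhe*, *tunupdi*).
The last vowel of *romso* is /o/, which is a rounded vowel, so the suffix is -uh, giving *romsouh*.
The last vowel of *vadfegi* is /i/, which is an unrounded vowel, so the suffix is -ek, giving *vadfegiek*.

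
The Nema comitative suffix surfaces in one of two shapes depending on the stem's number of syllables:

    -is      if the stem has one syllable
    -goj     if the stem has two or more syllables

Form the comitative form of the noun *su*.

suis

*su* (one syllable) → -is → *suis*.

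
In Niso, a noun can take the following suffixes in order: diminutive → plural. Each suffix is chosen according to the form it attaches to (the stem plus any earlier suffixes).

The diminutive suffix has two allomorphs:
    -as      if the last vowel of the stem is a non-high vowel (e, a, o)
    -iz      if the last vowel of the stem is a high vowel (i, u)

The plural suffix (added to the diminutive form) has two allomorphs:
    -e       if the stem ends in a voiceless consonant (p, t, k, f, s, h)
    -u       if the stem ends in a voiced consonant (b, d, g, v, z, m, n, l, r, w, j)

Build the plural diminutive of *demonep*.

demonepase

*demonep*: last vowel = /e/, a non-high vowel → -as → *demonepas*.
Since the final consonant of the diminutive form *demonepas* is /s/ (voiceless), it takes -e, giving *demonepase*.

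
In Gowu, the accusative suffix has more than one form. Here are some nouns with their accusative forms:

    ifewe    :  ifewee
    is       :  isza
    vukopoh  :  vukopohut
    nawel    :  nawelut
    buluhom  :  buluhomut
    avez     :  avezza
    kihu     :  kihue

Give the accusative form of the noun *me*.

The pattern is sibilance of the final sound: -za when the stem ends in a sibilant (*is*, *avez*); -ut when the stem ends in a non-sibilant consonant (*vukopoh*, *nawel*, *buluhom*); -e when the stem ends in a vowel (*ifewe*, *kihu*).
The final sound of *me* is /e/, which is a vowel, so the suffix is -e, giving *mee*.

mee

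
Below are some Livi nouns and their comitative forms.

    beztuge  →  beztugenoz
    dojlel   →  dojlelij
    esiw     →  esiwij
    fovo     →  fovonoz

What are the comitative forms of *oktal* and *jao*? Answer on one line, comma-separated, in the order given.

The suffix is conditioned by the final sound: -ij when the stem ends in a consonant (*dojlel*, *esiw*); -noz when the stem ends in a vowel (*beztuge*, *fovo*).
Since the final sound of *oktal* is /l/ (a consonant), it takes -ij, giving *oktalij*.
Since the final sound of *jao* is /o/ (a vowel), it takes -noz, giving *jaonoz*.

oktalij, jaonoz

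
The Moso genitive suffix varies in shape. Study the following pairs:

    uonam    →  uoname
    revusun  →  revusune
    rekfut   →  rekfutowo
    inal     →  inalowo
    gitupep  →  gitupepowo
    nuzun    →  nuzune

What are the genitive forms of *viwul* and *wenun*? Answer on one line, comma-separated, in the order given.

The alternation tracks the final consonant of the stem — -e when the stem ends in a nasal (*uonam*, *revusun*, *nuzun*); -owo when the stem ends in a non-nasal consonant (*rekfut*, *inal*, *gitupep*).
The final consonant of *viwul* is /l/, which is non-nasal, so the suffix is -owo, giving *viwulowo*.
*wenun*: final consonant = /n/, a nasal → -e → *wenune*.

viwulowo, wenune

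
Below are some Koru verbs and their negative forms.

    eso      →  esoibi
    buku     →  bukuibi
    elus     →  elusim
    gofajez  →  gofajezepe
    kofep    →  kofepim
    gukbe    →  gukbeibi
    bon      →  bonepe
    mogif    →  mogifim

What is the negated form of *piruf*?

The alternation tracks the final sound of the stem — -im when the stem ends in a voiceless consonant (*elus*, *kofep*, *mogif*); -epe when the stem ends in a voiced consonant (*gofajez*, *bon*); -ibi when the stem ends in a vowel (*eso*, *buku*, *gukbe*).
*piruf*: final sound = /f/, a voiceless consonant → -im → *pirufim*.

pirufim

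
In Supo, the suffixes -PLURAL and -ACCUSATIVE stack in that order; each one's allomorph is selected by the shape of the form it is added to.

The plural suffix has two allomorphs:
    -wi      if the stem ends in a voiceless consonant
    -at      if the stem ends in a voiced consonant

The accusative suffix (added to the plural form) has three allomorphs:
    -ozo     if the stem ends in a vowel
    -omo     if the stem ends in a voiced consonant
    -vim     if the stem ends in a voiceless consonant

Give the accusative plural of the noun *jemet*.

jemetwiozo

*jemet*: final consonant = /t/, voiceless → -wi → *jemetwi*.
Since the final sound of the plural form *jemetwi* is /i/ (a vowel), it takes -ozo, giving *jemetwiozo*.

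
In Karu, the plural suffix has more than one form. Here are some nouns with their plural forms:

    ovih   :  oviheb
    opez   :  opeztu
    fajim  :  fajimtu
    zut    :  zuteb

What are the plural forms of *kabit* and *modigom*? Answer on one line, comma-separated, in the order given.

The alternation tracks the final consonant of the stem — -eb when the stem ends in a voiceless consonant (*ovih*, *zut*); -tu when the stem ends in a voiced consonant (*opez*, *fajim*).
Since the final consonant of *kabit* is /t/ (voiceless), it takes -eb, giving *kabiteb*.
Since the final consonant of *modigom* is /m/ (voiced), it takes -tu, giving *modigomtu*.

kabiteb, modigomtu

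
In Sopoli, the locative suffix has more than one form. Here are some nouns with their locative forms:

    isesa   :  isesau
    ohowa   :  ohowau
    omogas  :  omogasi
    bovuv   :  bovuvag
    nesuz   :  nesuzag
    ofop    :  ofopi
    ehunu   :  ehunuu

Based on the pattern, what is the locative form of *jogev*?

jogevag

Looking at the final sound of each stem: -i when the stem ends in a voiceless consonant (*omogas*, *ofop*); -ag when the stem ends in a voiced consonant (*bovuv*, *nesuz*); -u when the stem ends in a vowel (*isesa*, *ohowa*, *ehunu*).
*jogev* — final sound /v/ (a voiced consonant) → -ag → *jogevag*.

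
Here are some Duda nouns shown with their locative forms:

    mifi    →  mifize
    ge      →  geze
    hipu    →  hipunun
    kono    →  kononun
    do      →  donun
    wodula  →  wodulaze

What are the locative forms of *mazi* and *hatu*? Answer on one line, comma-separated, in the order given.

The pattern is rounding harmony: -nun when the last vowel of the stem is a rounded vowel (*hipu*, *kono*, *do*); -ze when the last vowel of the stem is an unrounded vowel (*mifi*, *ge*, *wodula*).
The last vowel of *mazi* is /i/, which is an unrounded vowel, so the suffix is -ze, giving *mazize*.
*hatu*: last vowel = /u/, a rounded vowel → -nun → *hatunun*.

mazize, hatunun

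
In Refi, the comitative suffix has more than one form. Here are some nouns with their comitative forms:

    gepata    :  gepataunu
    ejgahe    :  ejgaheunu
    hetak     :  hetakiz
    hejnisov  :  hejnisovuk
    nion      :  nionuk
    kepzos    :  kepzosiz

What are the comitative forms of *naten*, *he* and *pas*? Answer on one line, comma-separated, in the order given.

Looking at the final sound of each stem: -iz when the stem ends in a voiceless consonant (*hetak*, *kepzos*); -uk when the stem ends in a voiced consonant (*hejnisov*, *nion*); -unu when the stem ends in a vowel (*gepata*, *ejgahe*).
The final sound of *naten* is /n/, which is a voiced consonant, so the suffix is -uk, giving *natenuk*.
The final sound of *he* is /e/, which is a vowel, so the suffix is -unu, giving *heunu*.
The final sound of *pas* is /s/, which is a voiceless consonant, so the suffix is -iz, giving *pasiz*.

natenuk, heunu, pasiz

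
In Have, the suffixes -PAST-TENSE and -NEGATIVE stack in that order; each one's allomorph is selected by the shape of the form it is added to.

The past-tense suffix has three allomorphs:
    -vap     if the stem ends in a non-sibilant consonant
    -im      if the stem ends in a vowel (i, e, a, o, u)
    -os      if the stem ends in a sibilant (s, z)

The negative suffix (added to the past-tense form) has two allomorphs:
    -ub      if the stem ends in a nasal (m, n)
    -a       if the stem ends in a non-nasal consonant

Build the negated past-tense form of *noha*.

The final sound of *noha* is /a/, which is a vowel, so the past-tense suffix is -im, giving *nohaim*.
Since the final consonant of the past-tense form *nohaim* is /m/ (a nasal), it takes -ub, giving *nohaimub*.

nohaimub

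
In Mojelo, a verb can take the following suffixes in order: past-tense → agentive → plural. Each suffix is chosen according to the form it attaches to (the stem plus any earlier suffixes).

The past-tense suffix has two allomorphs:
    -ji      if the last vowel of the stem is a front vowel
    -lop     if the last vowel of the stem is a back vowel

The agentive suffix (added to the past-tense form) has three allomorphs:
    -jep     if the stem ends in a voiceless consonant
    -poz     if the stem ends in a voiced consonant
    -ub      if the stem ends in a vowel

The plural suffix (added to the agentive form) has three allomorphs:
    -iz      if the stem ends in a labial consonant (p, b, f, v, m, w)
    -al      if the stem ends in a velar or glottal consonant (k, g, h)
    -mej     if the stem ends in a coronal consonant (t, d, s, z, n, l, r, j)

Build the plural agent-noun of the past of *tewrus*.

The last vowel of *tewrus* is /u/, which is a back vowel, so the past-tense suffix is -lop, giving *tewruslop*.
The past-tense form *tewruslop* — final sound /p/ (a voiceless consonant) → -jep → *tewruslopjep*.
The agentive form *tewruslopjep*: final consonant = /p/, labial → -iz → *tewruslopjepiz*.

tewruslopjepiz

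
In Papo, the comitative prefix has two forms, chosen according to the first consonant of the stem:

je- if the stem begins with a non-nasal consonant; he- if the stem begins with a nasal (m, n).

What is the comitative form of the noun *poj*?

jepoj

*poj* — first consonant /p/ (non-nasal) → je- → *jepoj*.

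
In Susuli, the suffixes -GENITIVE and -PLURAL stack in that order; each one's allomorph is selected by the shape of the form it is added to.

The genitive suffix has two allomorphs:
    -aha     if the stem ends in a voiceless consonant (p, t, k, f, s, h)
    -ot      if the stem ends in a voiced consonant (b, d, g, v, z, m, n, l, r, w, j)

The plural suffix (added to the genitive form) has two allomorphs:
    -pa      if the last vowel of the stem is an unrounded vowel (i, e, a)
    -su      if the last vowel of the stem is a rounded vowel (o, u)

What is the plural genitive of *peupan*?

*peupan* — final consonant /n/ (voiced) → -ot → *peupanot*.
The genitive form *peupanot*: last vowel = /o/, a rounded vowel → -su → *peupanotsu*.

peupanotsu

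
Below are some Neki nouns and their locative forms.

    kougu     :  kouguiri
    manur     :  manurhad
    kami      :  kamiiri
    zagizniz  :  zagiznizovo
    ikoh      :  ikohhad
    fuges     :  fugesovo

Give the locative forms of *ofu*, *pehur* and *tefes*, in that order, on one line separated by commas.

The pattern is sibilance of the final sound: -ovo when the stem ends in a sibilant (*zagizniz*, *fuges*); -had when the stem ends in a non-sibilant consonant (*manur*, *ikoh*); -iri when the stem ends in a vowel (*kougu*, *kami*).
The final sound of *ofu* is /u/, which is a vowel, so the suffix is -iri, giving *ofuiri*.
Since the final sound of *pehur* is /r/ (a non-sibilant consonant), it takes -had, giving *pehurhad*.
*tefes* — final sound /s/ (a sibilant) → -ovo → *tefesovo*.

ofuiri, pehurhad, tefesovo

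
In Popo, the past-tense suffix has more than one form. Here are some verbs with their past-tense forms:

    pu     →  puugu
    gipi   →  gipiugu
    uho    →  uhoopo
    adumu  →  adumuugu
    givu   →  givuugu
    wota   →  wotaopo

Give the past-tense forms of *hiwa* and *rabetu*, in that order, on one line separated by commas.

hiwaopo, rabetuugu

The pattern is height harmony: -ugu when the last vowel of the stem is a high vowel (*pu*, *gipi*, *adumu*, *givu*); -opo when the last vowel of the stem is a non-high vowel (*uho*, *wota*).
Since the last vowel of *hiwa* is /a/ (a non-high vowel), it takes -opo, giving *hiwaopo*.
*rabetu* — last vowel /u/ (a high vowel) → -ugu → *rabetuugu*.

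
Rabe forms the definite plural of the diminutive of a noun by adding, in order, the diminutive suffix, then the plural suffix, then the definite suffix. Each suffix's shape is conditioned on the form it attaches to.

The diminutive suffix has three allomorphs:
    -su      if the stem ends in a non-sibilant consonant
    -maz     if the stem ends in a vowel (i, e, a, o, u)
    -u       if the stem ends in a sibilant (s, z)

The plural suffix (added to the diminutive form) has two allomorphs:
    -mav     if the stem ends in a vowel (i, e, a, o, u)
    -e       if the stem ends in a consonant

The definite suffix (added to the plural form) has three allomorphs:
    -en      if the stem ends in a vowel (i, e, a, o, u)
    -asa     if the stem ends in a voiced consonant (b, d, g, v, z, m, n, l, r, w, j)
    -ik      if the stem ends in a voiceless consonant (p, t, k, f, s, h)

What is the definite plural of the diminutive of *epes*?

*epes*: final sound = /s/, a sibilant → -u → *epesu*.
The final sound of the diminutive form *epesu* is /u/, which is a vowel, so the plural suffix is -mav, giving *epesumav*.
The final sound of the plural form *epesumav* is /v/, which is a voiced consonant, so the definite suffix is -asa, giving *epesumavasa*.

epesumavasa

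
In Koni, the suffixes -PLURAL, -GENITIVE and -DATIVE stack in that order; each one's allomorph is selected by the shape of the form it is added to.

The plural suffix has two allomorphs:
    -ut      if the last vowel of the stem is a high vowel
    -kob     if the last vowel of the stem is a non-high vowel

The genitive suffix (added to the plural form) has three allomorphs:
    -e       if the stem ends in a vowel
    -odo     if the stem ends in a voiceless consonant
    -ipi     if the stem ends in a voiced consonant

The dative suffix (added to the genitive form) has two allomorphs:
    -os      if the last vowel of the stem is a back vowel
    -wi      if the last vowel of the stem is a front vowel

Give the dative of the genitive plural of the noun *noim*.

*noim*: last vowel = /i/, a high vowel → -ut → *noimut*.
The plural form *noimut* — final sound /t/ (a voiceless consonant) → -odo → *noimutodo*.
The last vowel of the genitive form *noimutodo* is /o/, which is a back vowel, so the dative suffix is -os, giving *noimutodoos*.

noimutodoos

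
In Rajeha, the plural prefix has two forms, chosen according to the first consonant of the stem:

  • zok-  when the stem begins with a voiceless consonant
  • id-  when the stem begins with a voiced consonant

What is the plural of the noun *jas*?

idjas

Since the first consonant of *jas* is /j/ (voiced), it takes id-, giving *idjas*.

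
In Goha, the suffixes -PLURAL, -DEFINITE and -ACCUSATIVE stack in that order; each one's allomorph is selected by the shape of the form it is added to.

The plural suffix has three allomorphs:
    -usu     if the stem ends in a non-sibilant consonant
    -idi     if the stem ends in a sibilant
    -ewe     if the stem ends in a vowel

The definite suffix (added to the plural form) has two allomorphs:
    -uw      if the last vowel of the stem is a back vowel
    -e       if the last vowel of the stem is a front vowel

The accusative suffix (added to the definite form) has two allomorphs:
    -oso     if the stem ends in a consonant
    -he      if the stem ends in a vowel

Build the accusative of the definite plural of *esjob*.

esjobusuuwoso

The final sound of *esjob* is /b/, which is a non-sibilant consonant, so the plural suffix is -usu, giving *esjobusu*.
The plural form *esjobusu* — last vowel /u/ (a back vowel) → -uw → *esjobusuuw*.
The definite form *esjobusuuw* — final sound /w/ (a consonant) → -oso → *esjobusuuwoso*.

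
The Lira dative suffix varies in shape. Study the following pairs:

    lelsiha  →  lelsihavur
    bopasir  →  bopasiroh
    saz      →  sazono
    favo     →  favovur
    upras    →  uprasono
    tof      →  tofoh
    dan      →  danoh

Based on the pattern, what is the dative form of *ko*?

The pattern is sibilance of the final sound: -ono when the stem ends in a sibilant (*saz*, *upras*); -oh when the stem ends in a non-sibilant consonant (*bopasir*, *tof*, *dan*); -vur when the stem ends in a vowel (*lelsiha*, *favo*).
The final sound of *ko* is /o/, which is a vowel, so the suffix is -vur, giving *kovur*.

kovur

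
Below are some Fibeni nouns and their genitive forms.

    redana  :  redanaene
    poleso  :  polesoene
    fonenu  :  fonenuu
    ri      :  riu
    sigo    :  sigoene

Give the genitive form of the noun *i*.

The suffix is conditioned by the last vowel: -u when the last vowel of the stem is a high vowel (*fonenu*, *ri*); -ene when the last vowel of the stem is a non-high vowel (*redana*, *poleso*, *sigo*).
*i*: last vowel = /i/, a high vowel → -u → *iu*.

iu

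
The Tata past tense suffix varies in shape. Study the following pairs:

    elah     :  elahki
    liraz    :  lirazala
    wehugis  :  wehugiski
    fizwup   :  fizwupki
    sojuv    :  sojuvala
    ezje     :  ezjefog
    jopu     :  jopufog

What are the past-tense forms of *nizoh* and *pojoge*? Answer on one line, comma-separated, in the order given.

nizohki, pojogefog

The suffix is conditioned by the final sound: -ki when the stem ends in a voiceless consonant (*elah*, *wehugis*, *fizwup*); -ala when the stem ends in a voiced consonant (*liraz*, *sojuv*); -fog when the stem ends in a vowel (*ezje*, *jopu*).
*nizoh* — final sound /h/ (a voiceless consonant) → -ki → *nizohki*.
Since the final sound of *pojoge* is /e/ (a vowel), it takes -fog, giving *pojogefog*.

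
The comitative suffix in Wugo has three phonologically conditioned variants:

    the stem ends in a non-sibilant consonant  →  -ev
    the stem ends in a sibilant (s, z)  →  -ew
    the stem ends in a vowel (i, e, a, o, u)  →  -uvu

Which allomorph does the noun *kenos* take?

-ew

Since the final sound of *kenos* is /s/ (a sibilant), it takes -ew.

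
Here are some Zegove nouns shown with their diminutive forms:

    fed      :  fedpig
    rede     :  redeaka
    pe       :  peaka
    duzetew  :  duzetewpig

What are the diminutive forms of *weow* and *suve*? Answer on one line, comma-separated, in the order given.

Looking at the final sound of each stem: -pig when the stem ends in a consonant (*fed*, *duzetew*); -aka when the stem ends in a vowel (*rede*, *pe*).
Since the final sound of *weow* is /w/ (a consonant), it takes -pig, giving *weowpig*.
*suve* — final sound /e/ (a vowel) → -aka → *suveaka*.

weowpig, suveaka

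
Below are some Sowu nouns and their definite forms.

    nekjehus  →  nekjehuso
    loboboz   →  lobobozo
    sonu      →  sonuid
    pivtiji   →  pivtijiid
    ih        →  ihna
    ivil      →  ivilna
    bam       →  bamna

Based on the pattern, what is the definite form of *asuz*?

asuzo

Looking at the final sound of each stem: -o when the stem ends in a sibilant (*nekjehus*, *loboboz*); -na when the stem ends in a non-sibilant consonant (*ih*, *ivil*, *bam*); -id when the stem ends in a vowel (*sonu*, *pivtiji*).
Since the final sound of *asuz* is /z/ (a sibilant), it takes -o, giving *asuzo*.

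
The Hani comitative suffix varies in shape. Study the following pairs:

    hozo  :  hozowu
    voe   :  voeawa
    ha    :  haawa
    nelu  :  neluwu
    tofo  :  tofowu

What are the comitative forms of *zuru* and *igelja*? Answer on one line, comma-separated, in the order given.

zuruwu, igeljaawa

Looking at the last vowel of each stem: -wu when the last vowel of the stem is a rounded vowel (*hozo*, *nelu*, *tofo*); -awa when the last vowel of the stem is an unrounded vowel (*voe*, *ha*).
The last vowel of *zuru* is /u/, which is a rounded vowel, so the suffix is -wu, giving *zuruwu*.
*igelja* — last vowel /a/ (an unrounded vowel) → -awa → *igeljaawa*.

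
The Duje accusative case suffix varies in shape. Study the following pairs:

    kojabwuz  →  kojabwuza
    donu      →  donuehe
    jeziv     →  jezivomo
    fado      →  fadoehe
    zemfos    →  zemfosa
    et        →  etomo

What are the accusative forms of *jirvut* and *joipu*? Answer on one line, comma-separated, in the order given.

The pattern is sibilance of the final sound: -a when the stem ends in a sibilant (*kojabwuz*, *zemfos*); -omo when the stem ends in a non-sibilant consonant (*jeziv*, *et*); -ehe when the stem ends in a vowel (*donu*, *fado*).
*jirvut*: final sound = /t/, a non-sibilant consonant → -omo → *jirvutomo*.
*joipu* — final sound /u/ (a vowel) → -ehe → *joipuehe*.

jirvutomo, joipuehe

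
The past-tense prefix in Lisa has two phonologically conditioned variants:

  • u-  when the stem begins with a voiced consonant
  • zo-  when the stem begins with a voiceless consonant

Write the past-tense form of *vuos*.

uvuos

Since the first consonant of *vuos* is /v/ (voiced), it takes u-, giving *uvuos*.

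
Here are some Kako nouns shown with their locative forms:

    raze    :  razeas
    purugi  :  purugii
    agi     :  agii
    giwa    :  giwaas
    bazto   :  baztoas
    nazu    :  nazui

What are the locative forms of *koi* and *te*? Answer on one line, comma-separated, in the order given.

koii, teas

The suffix is conditioned by the last vowel: -i when the last vowel of the stem is a high vowel (*purugi*, *agi*, *nazu*); -as when the last vowel of the stem is a non-high vowel (*raze*, *giwa*, *bazto*).
*koi*: last vowel = /i/, a high vowel → -i → *koii*.
*te*: last vowel = /e/, a non-high vowel → -as → *teas*.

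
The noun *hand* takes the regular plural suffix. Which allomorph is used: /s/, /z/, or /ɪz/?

The stem *hand* ends in a voiced non-sibilant sound.
The plural suffix surfaces as /ɪz/ after sibilants, /s/ after other voiceless consonants, and /z/ after other voiced sounds.
So the plural -s on *hand* is pronounced /z/.

/z/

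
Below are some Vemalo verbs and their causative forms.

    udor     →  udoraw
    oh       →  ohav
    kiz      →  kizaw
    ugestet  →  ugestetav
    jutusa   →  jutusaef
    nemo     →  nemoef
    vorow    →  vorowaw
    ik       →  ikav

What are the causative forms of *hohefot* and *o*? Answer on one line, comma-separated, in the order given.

The pattern is voicing of the final sound: -av when the stem ends in a voiceless consonant (*oh*, *ugestet*, *ik*); -aw when the stem ends in a voiced consonant (*udor*, *kiz*, *vorow*); -ef when the stem ends in a vowel (*jutusa*, *nemo*).
The final sound of *hohefot* is /t/, which is a voiceless consonant, so the suffix is -av, giving *hohefotav*.
*o*: final sound = /o/, a vowel → -ef → *oef*.

hohefotav, oef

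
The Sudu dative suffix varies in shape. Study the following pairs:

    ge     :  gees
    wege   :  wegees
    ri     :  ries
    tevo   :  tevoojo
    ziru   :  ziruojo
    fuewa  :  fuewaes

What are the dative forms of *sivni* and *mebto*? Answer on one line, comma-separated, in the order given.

Looking at the last vowel of each stem: -ojo when the last vowel of the stem is a rounded vowel (*tevo*, *ziru*); -es when the last vowel of the stem is an unrounded vowel (*ge*, *wege*, *ri*, *fuewa*).
The last vowel of *sivni* is /i/, which is an unrounded vowel, so the suffix is -es, giving *sivnies*.
*mebto*: last vowel = /o/, a rounded vowel → -ojo → *mebtoojo*.

sivnies, mebtoojo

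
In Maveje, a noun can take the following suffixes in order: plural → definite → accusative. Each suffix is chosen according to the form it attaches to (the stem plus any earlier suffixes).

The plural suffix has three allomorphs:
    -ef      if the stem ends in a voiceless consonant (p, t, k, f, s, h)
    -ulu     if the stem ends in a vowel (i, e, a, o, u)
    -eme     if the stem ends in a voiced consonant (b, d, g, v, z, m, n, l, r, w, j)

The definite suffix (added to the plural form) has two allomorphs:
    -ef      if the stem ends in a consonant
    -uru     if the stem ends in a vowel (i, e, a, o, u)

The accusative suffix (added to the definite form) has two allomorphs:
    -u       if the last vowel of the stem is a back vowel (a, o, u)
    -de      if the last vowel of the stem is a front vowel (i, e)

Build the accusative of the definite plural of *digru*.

The final sound of *digru* is /u/, which is a vowel, so the plural suffix is -ulu, giving *digruulu*.
Since the final sound of the plural form *digruulu* is /u/ (a vowel), it takes -uru, giving *digruuluuru*.
The definite form *digruuluuru* — last vowel /u/ (a back vowel) → -u → *digruuluuruu*.

digruuluuruu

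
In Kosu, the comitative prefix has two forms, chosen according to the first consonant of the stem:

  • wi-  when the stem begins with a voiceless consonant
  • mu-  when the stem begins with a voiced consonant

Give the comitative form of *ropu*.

The first consonant of *ropu* is /r/, which is voiced, so the prefix is mu-, giving *muropu*.

muropu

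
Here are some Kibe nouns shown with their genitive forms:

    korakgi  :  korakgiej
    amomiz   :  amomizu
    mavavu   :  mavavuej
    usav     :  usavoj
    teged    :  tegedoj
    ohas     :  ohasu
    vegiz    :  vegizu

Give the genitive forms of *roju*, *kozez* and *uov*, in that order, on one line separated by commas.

rojuej, kozezu, uovoj

The pattern is sibilance of the final sound: -u when the stem ends in a sibilant (*amomiz*, *ohas*, *vegiz*); -oj when the stem ends in a non-sibilant consonant (*usav*, *teged*); -ej when the stem ends in a vowel (*korakgi*, *mavavu*).
*roju*: final sound = /u/, a vowel → -ej → *rojuej*.
*kozez* — final sound /z/ (a sibilant) → -u → *kozezu*.
*uov*: final sound = /v/, a non-sibilant consonant → -oj → *uovoj*.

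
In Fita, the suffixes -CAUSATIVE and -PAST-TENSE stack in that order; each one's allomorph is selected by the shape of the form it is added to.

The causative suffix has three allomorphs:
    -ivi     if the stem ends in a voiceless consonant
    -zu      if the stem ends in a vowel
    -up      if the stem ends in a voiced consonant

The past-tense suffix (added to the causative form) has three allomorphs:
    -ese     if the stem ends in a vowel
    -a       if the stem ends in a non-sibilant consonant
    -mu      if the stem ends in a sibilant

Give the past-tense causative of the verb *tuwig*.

*tuwig*: final sound = /g/, a voiced consonant → -up → *tuwigup*.
Since the final sound of the causative form *tuwigup* is /p/ (a non-sibilant consonant), it takes -a, giving *tuwigupa*.

tuwigupa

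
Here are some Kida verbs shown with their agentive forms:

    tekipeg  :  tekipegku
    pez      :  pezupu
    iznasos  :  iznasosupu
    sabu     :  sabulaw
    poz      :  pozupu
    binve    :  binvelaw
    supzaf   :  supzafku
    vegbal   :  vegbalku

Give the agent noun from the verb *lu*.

Looking at the final sound of each stem: -upu when the stem ends in a sibilant (*pez*, *iznasos*, *poz*); -ku when the stem ends in a non-sibilant consonant (*tekipeg*, *supzaf*, *vegbal*); -law when the stem ends in a vowel (*sabu*, *binve*).
*lu* — final sound /u/ (a vowel) → -law → *lulaw*.

lulaw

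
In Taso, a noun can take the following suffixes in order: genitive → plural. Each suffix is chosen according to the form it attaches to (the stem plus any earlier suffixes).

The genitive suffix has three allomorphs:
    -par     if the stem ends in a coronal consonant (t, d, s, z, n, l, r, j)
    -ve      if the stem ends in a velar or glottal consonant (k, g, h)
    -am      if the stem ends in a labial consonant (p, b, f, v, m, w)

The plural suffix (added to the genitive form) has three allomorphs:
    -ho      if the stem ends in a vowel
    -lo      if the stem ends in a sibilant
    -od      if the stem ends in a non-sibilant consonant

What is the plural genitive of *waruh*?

*waruh*: final consonant = /h/, velar/glottal → -ve → *waruhve*.
The genitive form *waruhve*: final sound = /e/, a vowel → -ho → *waruhveho*.

waruhveho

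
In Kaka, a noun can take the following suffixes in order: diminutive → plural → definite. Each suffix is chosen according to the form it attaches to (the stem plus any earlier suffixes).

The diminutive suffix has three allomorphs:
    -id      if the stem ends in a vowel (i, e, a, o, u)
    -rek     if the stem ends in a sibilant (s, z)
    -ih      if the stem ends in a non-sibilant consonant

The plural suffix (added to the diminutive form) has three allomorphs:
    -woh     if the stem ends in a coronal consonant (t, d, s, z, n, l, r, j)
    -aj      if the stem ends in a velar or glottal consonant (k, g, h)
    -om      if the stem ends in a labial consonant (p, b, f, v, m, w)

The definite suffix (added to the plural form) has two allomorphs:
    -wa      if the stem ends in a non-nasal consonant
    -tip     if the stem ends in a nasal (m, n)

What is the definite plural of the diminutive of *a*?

aidwohwa

*a*: final sound = /a/, a vowel → -id → *aid*.
Since the final consonant of the diminutive form *aid* is /d/ (coronal), it takes -woh, giving *aidwoh*.
The final consonant of the plural form *aidwoh* is /h/, which is non-nasal, so the definite suffix is -wa, giving *aidwohwa*.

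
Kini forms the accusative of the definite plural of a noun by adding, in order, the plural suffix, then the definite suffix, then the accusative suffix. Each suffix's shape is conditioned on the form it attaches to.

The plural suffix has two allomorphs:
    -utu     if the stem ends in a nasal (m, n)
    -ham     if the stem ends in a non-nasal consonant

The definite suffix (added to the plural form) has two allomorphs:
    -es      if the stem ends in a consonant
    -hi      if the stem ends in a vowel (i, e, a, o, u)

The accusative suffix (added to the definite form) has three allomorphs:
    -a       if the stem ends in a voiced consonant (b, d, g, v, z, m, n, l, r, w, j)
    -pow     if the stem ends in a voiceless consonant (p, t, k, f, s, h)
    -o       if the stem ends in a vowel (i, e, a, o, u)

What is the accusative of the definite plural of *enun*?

enunutuhio

Since the final consonant of *enun* is /n/ (a nasal), it takes -utu, giving *enunutu*.
Since the final sound of the plural form *enunutu* is /u/ (a vowel), it takes -hi, giving *enunutuhi*.
The final sound of the definite form *enunutuhi* is /i/, which is a vowel, so the accusative suffix is -o, giving *enunutuhio*.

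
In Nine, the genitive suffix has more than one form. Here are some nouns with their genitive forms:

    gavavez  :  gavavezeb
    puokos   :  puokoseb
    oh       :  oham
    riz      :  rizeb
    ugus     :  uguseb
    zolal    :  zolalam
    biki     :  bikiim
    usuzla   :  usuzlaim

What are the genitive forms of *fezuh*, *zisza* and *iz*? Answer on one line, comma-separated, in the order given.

Looking at the final sound of each stem: -eb when the stem ends in a sibilant (*gavavez*, *puokos*, *riz*, *ugus*); -am when the stem ends in a non-sibilant consonant (*oh*, *zolal*); -im when the stem ends in a vowel (*biki*, *usuzla*).
Since the final sound of *fezuh* is /h/ (a non-sibilant consonant), it takes -am, giving *fezuham*.
*zisza*: final sound = /a/, a vowel → -im → *ziszaim*.
*iz*: final sound = /z/, a sibilant → -eb → *izeb*.

fezuham, ziszaim, izeb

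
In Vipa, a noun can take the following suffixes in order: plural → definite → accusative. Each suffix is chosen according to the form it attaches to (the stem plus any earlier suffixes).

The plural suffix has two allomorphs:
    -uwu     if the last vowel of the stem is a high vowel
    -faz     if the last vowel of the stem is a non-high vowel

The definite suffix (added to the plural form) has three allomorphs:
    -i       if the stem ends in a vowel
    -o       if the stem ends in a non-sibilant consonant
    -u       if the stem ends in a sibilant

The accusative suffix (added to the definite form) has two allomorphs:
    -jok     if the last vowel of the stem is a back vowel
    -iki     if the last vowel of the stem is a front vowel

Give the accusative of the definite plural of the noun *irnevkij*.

*irnevkij*: last vowel = /i/, a high vowel → -uwu → *irnevkijuwu*.
The plural form *irnevkijuwu* — final sound /u/ (a vowel) → -i → *irnevkijuwui*.
The definite form *irnevkijuwui*: last vowel = /i/, a front vowel → -iki → *irnevkijuwuiiki*.

irnevkijuwuiiki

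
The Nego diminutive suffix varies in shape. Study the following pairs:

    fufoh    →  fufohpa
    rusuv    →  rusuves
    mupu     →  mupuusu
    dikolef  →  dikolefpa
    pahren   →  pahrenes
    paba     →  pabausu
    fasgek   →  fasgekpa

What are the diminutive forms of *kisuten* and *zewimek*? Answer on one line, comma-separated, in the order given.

kisutenes, zewimekpa

The pattern is voicing of the final sound: -pa when the stem ends in a voiceless consonant (*fufoh*, *dikolef*, *fasgek*); -es when the stem ends in a voiced consonant (*rusuv*, *pahren*); -usu when the stem ends in a vowel (*mupu*, *paba*).
*kisuten* — final sound /n/ (a voiced consonant) → -es → *kisutenes*.
The final sound of *zewimek* is /k/, which is a voiceless consonant, so the suffix is -pa, giving *zewimekpa*.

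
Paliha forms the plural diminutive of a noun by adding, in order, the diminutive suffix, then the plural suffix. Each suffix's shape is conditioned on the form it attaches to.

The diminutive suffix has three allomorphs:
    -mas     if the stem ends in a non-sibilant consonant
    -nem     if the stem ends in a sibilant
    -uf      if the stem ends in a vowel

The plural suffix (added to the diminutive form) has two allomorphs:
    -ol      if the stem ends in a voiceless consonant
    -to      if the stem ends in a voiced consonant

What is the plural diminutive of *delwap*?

delwapmasol

*delwap* — final sound /p/ (a non-sibilant consonant) → -mas → *delwapmas*.
Since the final consonant of the diminutive form *delwapmas* is /s/ (voiceless), it takes -ol, giving *delwapmasol*.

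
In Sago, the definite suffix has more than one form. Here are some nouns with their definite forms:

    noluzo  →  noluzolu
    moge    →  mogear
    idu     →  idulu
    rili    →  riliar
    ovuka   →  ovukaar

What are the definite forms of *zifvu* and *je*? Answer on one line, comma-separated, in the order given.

zifvulu, jear

The pattern is rounding harmony: -lu when the last vowel of the stem is a rounded vowel (*noluzo*, *idu*); -ar when the last vowel of the stem is an unrounded vowel (*moge*, *rili*, *ovuka*).
*zifvu*: last vowel = /u/, a rounded vowel → -lu → *zifvulu*.
The last vowel of *je* is /e/, which is an unrounded vowel, so the suffix is -ar, giving *jear*.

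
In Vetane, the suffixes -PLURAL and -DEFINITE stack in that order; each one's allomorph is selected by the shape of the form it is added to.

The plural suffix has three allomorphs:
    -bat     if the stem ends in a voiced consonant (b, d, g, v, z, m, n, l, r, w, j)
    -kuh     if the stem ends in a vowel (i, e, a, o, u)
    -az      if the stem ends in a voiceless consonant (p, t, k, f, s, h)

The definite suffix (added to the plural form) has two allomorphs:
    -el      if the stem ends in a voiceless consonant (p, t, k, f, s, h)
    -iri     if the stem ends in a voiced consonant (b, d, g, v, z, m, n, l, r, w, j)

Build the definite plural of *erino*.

erinokuhel

*erino*: final sound = /o/, a vowel → -kuh → *erinokuh*.
Since the final consonant of the plural form *erinokuh* is /h/ (voiceless), it takes -el, giving *erinokuhel*.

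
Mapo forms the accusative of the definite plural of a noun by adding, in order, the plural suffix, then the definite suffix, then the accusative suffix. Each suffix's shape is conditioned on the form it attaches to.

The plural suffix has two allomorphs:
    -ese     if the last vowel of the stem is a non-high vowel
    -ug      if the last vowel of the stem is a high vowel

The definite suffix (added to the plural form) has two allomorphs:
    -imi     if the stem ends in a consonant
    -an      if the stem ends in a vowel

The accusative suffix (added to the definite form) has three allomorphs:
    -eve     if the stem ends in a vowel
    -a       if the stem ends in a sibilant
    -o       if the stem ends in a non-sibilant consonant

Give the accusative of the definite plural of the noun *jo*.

joeseano

The last vowel of *jo* is /o/, which is a non-high vowel, so the plural suffix is -ese, giving *joese*.
The final sound of the plural form *joese* is /e/, which is a vowel, so the definite suffix is -an, giving *joesean*.
Since the final sound of the definite form *joesean* is /n/ (a non-sibilant consonant), it takes -o, giving *joeseano*.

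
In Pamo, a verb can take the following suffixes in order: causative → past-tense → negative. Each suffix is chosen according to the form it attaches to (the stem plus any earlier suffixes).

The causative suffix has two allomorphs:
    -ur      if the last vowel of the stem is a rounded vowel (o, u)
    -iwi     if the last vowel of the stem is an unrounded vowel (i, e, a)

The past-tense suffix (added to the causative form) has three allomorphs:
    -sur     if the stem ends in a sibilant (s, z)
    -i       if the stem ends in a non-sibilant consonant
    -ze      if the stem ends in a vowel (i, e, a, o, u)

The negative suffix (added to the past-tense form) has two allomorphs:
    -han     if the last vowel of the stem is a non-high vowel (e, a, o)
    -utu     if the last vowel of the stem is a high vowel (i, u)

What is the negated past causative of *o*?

ouriutu

The last vowel of *o* is /o/, which is a rounded vowel, so the causative suffix is -ur, giving *our*.
The causative form *our* — final sound /r/ (a non-sibilant consonant) → -i → *ouri*.
The past-tense form *ouri*: last vowel = /i/, a high vowel → -utu → *ouriutu*.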